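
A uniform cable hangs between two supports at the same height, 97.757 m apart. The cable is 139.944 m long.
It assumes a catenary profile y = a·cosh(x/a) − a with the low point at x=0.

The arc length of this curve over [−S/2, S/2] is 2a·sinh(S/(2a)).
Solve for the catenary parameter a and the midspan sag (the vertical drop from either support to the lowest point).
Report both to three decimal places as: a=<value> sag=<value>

a=32.175 sag=44.840

seed: a₀ = √(S³/(24(L−S))) = √(97.757³/(24·42.187)) = 30.375739
iter 1: u=1.609130  f(a)=+5.811e+00  f'(a)=-3.567e+00  a ← 30.375739 − (+5.811e+00/-3.567e+00) = 32.004936
iter 2: u=1.527218  f(a)=+5.002e-01  f'(a)=-2.977e+00  a ← 32.004936 − (+5.002e-01/-2.977e+00) = 32.172986
iter 3: u=1.519240  f(a)=+4.479e-03  f'(a)=-2.924e+00  a ← 32.172986 − (+4.479e-03/-2.924e+00) = 32.174518
iter 4: u=1.519168  f(a)=+3.662e-07  f'(a)=-2.923e+00  a ← 32.174518 − (+3.662e-07/-2.923e+00) = 32.174518
iter 5: u=1.519168  f(a)=+0.000e+00  f'(a)=-2.923e+00  a ← 32.174518 − (+0.000e+00/-2.923e+00) = 32.174518
converged: |Δa| < 1e-12 after 5 iterations
sag = a·(cosh(S/(2a)) − 1) = 32.174518·(cosh(1.519168) − 1) = 44.840288
T_max/T_min = cosh(S/(2a)) = 2.393658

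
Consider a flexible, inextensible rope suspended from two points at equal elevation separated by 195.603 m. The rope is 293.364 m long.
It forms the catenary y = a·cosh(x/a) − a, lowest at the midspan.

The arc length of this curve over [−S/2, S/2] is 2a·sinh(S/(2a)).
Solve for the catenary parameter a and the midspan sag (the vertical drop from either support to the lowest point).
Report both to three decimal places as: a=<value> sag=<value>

a=60.303 sag=98.291

seed: a₀ = √(S³/(24(L−S))) = √(195.603³/(24·97.761)) = 56.477417
iter 1: u=1.731692  f(a)=+1.575e+01  f'(a)=-4.618e+00  a ← 56.477417 − (+1.575e+01/-4.618e+00) = 59.888102
iter 2: u=1.633071  f(a)=+1.540e+00  f'(a)=-3.755e+00  a ← 59.888102 − (+1.540e+00/-3.755e+00) = 60.298051
iter 3: u=1.621968  f(a)=+1.823e-02  f'(a)=-3.667e+00  a ← 60.298051 − (+1.823e-02/-3.667e+00) = 60.303022
iter 4: u=1.621834  f(a)=+2.622e-06  f'(a)=-3.666e+00  a ← 60.303022 − (+2.622e-06/-3.666e+00) = 60.303023
iter 5: u=1.621834  f(a)=+5.684e-14  f'(a)=-3.666e+00  a ← 60.303023 − (+5.684e-14/-3.666e+00) = 60.303023
converged: |Δa| < 1e-12 after 5 iterations
sag = a·(cosh(S/(2a)) − 1) = 60.303023·(cosh(1.621834) − 1) = 98.290999
T_max/T_min = cosh(S/(2a)) = 2.629951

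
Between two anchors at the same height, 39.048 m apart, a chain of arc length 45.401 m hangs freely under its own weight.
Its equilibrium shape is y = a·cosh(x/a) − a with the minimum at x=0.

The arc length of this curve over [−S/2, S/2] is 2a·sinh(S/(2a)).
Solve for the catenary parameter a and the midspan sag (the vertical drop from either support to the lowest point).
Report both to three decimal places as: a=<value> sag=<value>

seed: a₀ = √(S³/(24(L−S))) = √(39.048³/(24·6.353)) = 19.760737
iter 1: u=0.988020  f(a)=+3.174e-01  f'(a)=-7.080e-01  a ← 19.760737 − (+3.174e-01/-7.080e-01) = 20.209036
iter 2: u=0.966102  f(a)=+1.112e-02  f'(a)=-6.592e-01  a ← 20.209036 − (+1.112e-02/-6.592e-01) = 20.225909
iter 3: u=0.965297  f(a)=+1.476e-05  f'(a)=-6.574e-01  a ← 20.225909 − (+1.476e-05/-6.574e-01) = 20.225932
iter 4: u=0.965295  f(a)=+2.604e-11  f'(a)=-6.574e-01  a ← 20.225932 − (+2.604e-11/-6.574e-01) = 20.225932
iter 5: u=0.965295  f(a)=-7.105e-15  f'(a)=-6.574e-01  a ← 20.225932 − (-7.105e-15/-6.574e-01) = 20.225932
converged: |Δa| < 1e-12 after 5 iterations
sag = a·(cosh(S/(2a)) − 1) = 20.225932·(cosh(0.965295) − 1) = 10.178032
T_max/T_min = cosh(S/(2a)) = 1.503217

a=20.226 sag=10.178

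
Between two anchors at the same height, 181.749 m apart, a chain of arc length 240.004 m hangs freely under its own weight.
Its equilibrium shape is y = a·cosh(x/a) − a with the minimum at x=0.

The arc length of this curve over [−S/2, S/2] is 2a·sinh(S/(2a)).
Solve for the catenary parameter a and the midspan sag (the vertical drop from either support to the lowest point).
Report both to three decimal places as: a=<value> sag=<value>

a=68.473 sag=69.690

seed: a₀ = √(S³/(24(L−S))) = √(181.749³/(24·58.255)) = 65.529344
iter 1: u=1.386776  f(a)=+5.865e+00  f'(a)=-2.144e+00  a ← 65.529344 − (+5.865e+00/-2.144e+00) = 68.264613
iter 2: u=1.331209  f(a)=+3.872e-01  f'(a)=-1.870e+00  a ← 68.264613 − (+3.872e-01/-1.870e+00) = 68.471722
iter 3: u=1.327183  f(a)=+1.952e-03  f'(a)=-1.851e+00  a ← 68.471722 − (+1.952e-03/-1.851e+00) = 68.472776
iter 4: u=1.327162  f(a)=+5.013e-08  f'(a)=-1.851e+00  a ← 68.472776 − (+5.013e-08/-1.851e+00) = 68.472776
iter 5: u=1.327162  f(a)=+2.842e-14  f'(a)=-1.851e+00  a ← 68.472776 − (+2.842e-14/-1.851e+00) = 68.472776
converged: |Δa| < 1e-12 after 5 iterations
sag = a·(cosh(S/(2a)) − 1) = 68.472776·(cosh(1.327162) − 1) = 69.690175
T_max/T_min = cosh(S/(2a)) = 2.017779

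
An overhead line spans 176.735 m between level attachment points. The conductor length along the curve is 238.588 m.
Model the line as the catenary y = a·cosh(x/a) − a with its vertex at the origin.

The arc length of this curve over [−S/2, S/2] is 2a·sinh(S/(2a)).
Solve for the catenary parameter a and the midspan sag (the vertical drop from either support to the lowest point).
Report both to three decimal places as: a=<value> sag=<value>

a=63.955 sag=71.401

seed: a₀ = √(S³/(24(L−S))) = √(176.735³/(24·61.853)) = 60.981463
iter 1: u=1.449088  f(a)=+6.828e+00  f'(a)=-2.488e+00  a ← 60.981463 − (+6.828e+00/-2.488e+00) = 63.726267
iter 2: u=1.386673  f(a)=+4.881e-01  f'(a)=-2.144e+00  a ← 63.726267 − (+4.881e-01/-2.144e+00) = 63.953952
iter 3: u=1.381736  f(a)=+2.918e-03  f'(a)=-2.118e+00  a ← 63.953952 − (+2.918e-03/-2.118e+00) = 63.955330
iter 4: u=1.381707  f(a)=+1.057e-07  f'(a)=-2.118e+00  a ← 63.955330 − (+1.057e-07/-2.118e+00) = 63.955330
iter 5: u=1.381707  f(a)=+2.842e-14  f'(a)=-2.118e+00  a ← 63.955330 − (+2.842e-14/-2.118e+00) = 63.955330
converged: |Δa| < 1e-12 after 5 iterations
sag = a·(cosh(S/(2a)) − 1) = 63.955330·(cosh(1.381707) − 1) = 71.401024
T_max/T_min = cosh(S/(2a)) = 2.116420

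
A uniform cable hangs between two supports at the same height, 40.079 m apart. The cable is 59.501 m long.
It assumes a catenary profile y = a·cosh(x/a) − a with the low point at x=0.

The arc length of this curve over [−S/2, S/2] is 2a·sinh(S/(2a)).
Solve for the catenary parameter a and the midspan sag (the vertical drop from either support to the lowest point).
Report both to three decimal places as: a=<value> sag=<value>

seed: a₀ = √(S³/(24(L−S))) = √(40.079³/(24·19.422)) = 11.752296
iter 1: u=1.705156  f(a)=+3.027e+00  f'(a)=-4.372e+00  a ← 11.752296 − (+3.027e+00/-4.372e+00) = 12.444745
iter 2: u=1.610278  f(a)=+2.882e-01  f'(a)=-3.576e+00  a ← 12.444745 − (+2.882e-01/-3.576e+00) = 12.525338
iter 3: u=1.599917  f(a)=+3.218e-03  f'(a)=-3.496e+00  a ← 12.525338 − (+3.218e-03/-3.496e+00) = 12.526258
iter 4: u=1.599799  f(a)=+4.112e-07  f'(a)=-3.495e+00  a ← 12.526258 − (+4.112e-07/-3.495e+00) = 12.526259
iter 5: u=1.599799  f(a)=+7.105e-15  f'(a)=-3.495e+00  a ← 12.526259 − (+7.105e-15/-3.495e+00) = 12.526259
converged: |Δa| < 1e-12 after 5 iterations
sag = a·(cosh(S/(2a)) − 1) = 12.526259·(cosh(1.599799) − 1) = 19.753757
T_max/T_min = cosh(S/(2a)) = 2.576988

a=12.526 sag=19.754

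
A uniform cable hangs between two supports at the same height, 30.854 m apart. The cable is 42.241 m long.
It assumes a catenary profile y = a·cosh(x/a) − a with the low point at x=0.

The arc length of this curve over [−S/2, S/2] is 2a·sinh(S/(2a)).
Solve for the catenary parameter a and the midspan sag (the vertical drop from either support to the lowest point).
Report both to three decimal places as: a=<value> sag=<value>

seed: a₀ = √(S³/(24(L−S))) = √(30.854³/(24·11.387)) = 10.367091
iter 1: u=1.488074  f(a)=+1.329e+00  f'(a)=-2.723e+00  a ← 10.367091 − (+1.329e+00/-2.723e+00) = 10.855216
iter 2: u=1.421160  f(a)=+9.965e-02  f'(a)=-2.329e+00  a ← 10.855216 − (+9.965e-02/-2.329e+00) = 10.898004
iter 3: u=1.415580  f(a)=+6.603e-04  f'(a)=-2.298e+00  a ← 10.898004 − (+6.603e-04/-2.298e+00) = 10.898291
iter 4: u=1.415543  f(a)=+2.942e-08  f'(a)=-2.298e+00  a ← 10.898291 − (+2.942e-08/-2.298e+00) = 10.898291
iter 5: u=1.415543  f(a)=+0.000e+00  f'(a)=-2.298e+00  a ← 10.898291 − (+0.000e+00/-2.298e+00) = 10.898291
converged: |Δa| < 1e-12 after 5 iterations
sag = a·(cosh(S/(2a)) − 1) = 10.898291·(cosh(1.415543) − 1) = 12.868246
T_max/T_min = cosh(S/(2a)) = 2.180758

a=10.898 sag=12.868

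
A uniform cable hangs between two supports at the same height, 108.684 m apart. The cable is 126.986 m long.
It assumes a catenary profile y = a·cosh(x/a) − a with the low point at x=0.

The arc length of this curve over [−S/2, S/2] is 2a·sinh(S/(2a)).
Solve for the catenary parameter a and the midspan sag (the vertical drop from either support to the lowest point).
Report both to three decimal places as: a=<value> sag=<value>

a=55.378 sag=28.872

seed: a₀ = √(S³/(24(L−S))) = √(108.684³/(24·18.302)) = 54.062176
iter 1: u=1.005176  f(a)=+9.472e-01  f'(a)=-7.480e-01  a ← 54.062176 − (+9.472e-01/-7.480e-01) = 55.328431
iter 2: u=0.982171  f(a)=+3.430e-02  f'(a)=-6.947e-01  a ← 55.328431 − (+3.430e-02/-6.947e-01) = 55.377802
iter 3: u=0.981296  f(a)=+4.872e-05  f'(a)=-6.927e-01  a ← 55.377802 − (+4.872e-05/-6.927e-01) = 55.377872
iter 4: u=0.981294  f(a)=+9.861e-11  f'(a)=-6.927e-01  a ← 55.377872 − (+9.861e-11/-6.927e-01) = 55.377872
iter 5: u=0.981294  f(a)=+1.421e-14  f'(a)=-6.927e-01  a ← 55.377872 − (+1.421e-14/-6.927e-01) = 55.377872
converged: |Δa| < 1e-12 after 5 iterations
sag = a·(cosh(S/(2a)) − 1) = 55.377872·(cosh(0.981294) − 1) = 28.872171
T_max/T_min = cosh(S/(2a)) = 1.521367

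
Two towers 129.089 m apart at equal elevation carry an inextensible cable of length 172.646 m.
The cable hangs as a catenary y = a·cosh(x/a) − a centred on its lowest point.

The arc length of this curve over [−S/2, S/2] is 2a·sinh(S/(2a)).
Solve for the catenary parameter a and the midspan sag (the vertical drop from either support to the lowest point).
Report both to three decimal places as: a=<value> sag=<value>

seed: a₀ = √(S³/(24(L−S))) = √(129.089³/(24·43.557)) = 45.362737
iter 1: u=1.422853  f(a)=+4.628e+00  f'(a)=-2.338e+00  a ← 45.362737 − (+4.628e+00/-2.338e+00) = 47.341772
iter 2: u=1.363373  f(a)=+3.201e-01  f'(a)=-2.025e+00  a ← 47.341772 − (+3.201e-01/-2.025e+00) = 47.499824
iter 3: u=1.358837  f(a)=+1.783e-03  f'(a)=-2.003e+00  a ← 47.499824 − (+1.783e-03/-2.003e+00) = 47.500714
iter 4: u=1.358811  f(a)=+5.598e-08  f'(a)=-2.002e+00  a ← 47.500714 − (+5.598e-08/-2.002e+00) = 47.500714
iter 5: u=1.358811  f(a)=+0.000e+00  f'(a)=-2.002e+00  a ← 47.500714 − (+0.000e+00/-2.002e+00) = 47.500714
converged: |Δa| < 1e-12 after 5 iterations
sag = a·(cosh(S/(2a)) − 1) = 47.500714·(cosh(1.358811) − 1) = 51.028359
T_max/T_min = cosh(S/(2a)) = 2.074265

a=47.501 sag=51.028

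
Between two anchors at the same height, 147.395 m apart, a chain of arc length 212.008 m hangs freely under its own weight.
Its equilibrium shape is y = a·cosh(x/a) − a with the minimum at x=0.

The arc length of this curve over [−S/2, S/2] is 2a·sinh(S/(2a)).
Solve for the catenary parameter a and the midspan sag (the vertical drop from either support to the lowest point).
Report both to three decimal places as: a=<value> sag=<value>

seed: a₀ = √(S³/(24(L−S))) = √(147.395³/(24·64.613)) = 45.442117
iter 1: u=1.621788  f(a)=+9.049e+00  f'(a)=-3.665e+00  a ← 45.442117 − (+9.049e+00/-3.665e+00) = 47.910891
iter 2: u=1.538220  f(a)=+7.898e-01  f'(a)=-3.051e+00  a ← 47.910891 − (+7.898e-01/-3.051e+00) = 48.169732
iter 3: u=1.529955  f(a)=+7.287e-03  f'(a)=-2.995e+00  a ← 48.169732 − (+7.287e-03/-2.995e+00) = 48.172165
iter 4: u=1.529877  f(a)=+6.329e-07  f'(a)=-2.995e+00  a ← 48.172165 − (+6.329e-07/-2.995e+00) = 48.172165
iter 5: u=1.529877  f(a)=-2.842e-14  f'(a)=-2.995e+00  a ← 48.172165 − (-2.842e-14/-2.995e+00) = 48.172165
converged: |Δa| < 1e-12 after 5 iterations
sag = a·(cosh(S/(2a)) − 1) = 48.172165·(cosh(1.529877) − 1) = 68.264107
T_max/T_min = cosh(S/(2a)) = 2.417086

a=48.172 sag=68.264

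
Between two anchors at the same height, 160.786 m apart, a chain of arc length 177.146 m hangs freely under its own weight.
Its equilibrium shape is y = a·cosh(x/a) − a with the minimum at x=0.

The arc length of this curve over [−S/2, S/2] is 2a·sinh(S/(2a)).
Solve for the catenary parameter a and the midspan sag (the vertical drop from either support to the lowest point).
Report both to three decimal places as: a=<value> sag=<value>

seed: a₀ = √(S³/(24(L−S))) = √(160.786³/(24·16.360)) = 102.890452
iter 1: u=0.781346  f(a)=+5.067e-01  f'(a)=-3.379e-01  a ← 102.890452 − (+5.067e-01/-3.379e-01) = 104.390259
iter 2: u=0.770120  f(a)=+1.129e-02  f'(a)=-3.229e-01  a ← 104.390259 − (+1.129e-02/-3.229e-01) = 104.425225
iter 3: u=0.769862  f(a)=+5.891e-06  f'(a)=-3.226e-01  a ← 104.425225 − (+5.891e-06/-3.226e-01) = 104.425243
iter 4: u=0.769862  f(a)=+1.592e-12  f'(a)=-3.226e-01  a ← 104.425243 − (+1.592e-12/-3.226e-01) = 104.425243
converged: |Δa| < 1e-12 after 4 iterations
sag = a·(cosh(S/(2a)) − 1) = 104.425243·(cosh(0.769862) − 1) = 32.504694
T_max/T_min = cosh(S/(2a)) = 1.311272

a=104.425 sag=32.505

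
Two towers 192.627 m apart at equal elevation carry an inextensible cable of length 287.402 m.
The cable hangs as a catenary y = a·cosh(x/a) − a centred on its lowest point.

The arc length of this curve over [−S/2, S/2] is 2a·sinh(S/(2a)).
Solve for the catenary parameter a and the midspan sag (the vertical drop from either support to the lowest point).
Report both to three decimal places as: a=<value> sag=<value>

a=59.799 sag=95.848

seed: a₀ = √(S³/(24(L−S))) = √(192.627³/(24·94.775)) = 56.056144
iter 1: u=1.718161  f(a)=+1.501e+01  f'(a)=-4.491e+00  a ← 56.056144 − (+1.501e+01/-4.491e+00) = 59.399351
iter 2: u=1.621457  f(a)=+1.448e+00  f'(a)=-3.663e+00  a ← 59.399351 − (+1.448e+00/-3.663e+00) = 59.794673
iter 3: u=1.610737  f(a)=+1.664e-02  f'(a)=-3.579e+00  a ← 59.794673 − (+1.664e-02/-3.579e+00) = 59.799323
iter 4: u=1.610612  f(a)=+2.255e-06  f'(a)=-3.578e+00  a ← 59.799323 − (+2.255e-06/-3.578e+00) = 59.799323
iter 5: u=1.610612  f(a)=+5.684e-14  f'(a)=-3.578e+00  a ← 59.799323 − (+5.684e-14/-3.578e+00) = 59.799323
converged: |Δa| < 1e-12 after 5 iterations
sag = a·(cosh(S/(2a)) − 1) = 59.799323·(cosh(1.610612) − 1) = 95.847509
T_max/T_min = cosh(S/(2a)) = 2.602819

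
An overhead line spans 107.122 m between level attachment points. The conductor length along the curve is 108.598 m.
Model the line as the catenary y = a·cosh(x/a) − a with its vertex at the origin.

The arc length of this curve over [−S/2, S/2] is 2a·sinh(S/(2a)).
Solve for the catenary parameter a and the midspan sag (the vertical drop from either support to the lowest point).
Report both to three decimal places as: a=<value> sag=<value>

a=186.665 sag=7.737

seed: a₀ = √(S³/(24(L−S))) = √(107.122³/(24·1.476)) = 186.281278
iter 1: u=0.287528  f(a)=+6.113e-03  f'(a)=-1.598e-02  a ← 186.281278 − (+6.113e-03/-1.598e-02) = 186.663871
iter 2: u=0.286938  f(a)=+1.888e-05  f'(a)=-1.588e-02  a ← 186.663871 − (+1.888e-05/-1.588e-02) = 186.665060
iter 3: u=0.286936  f(a)=+1.815e-10  f'(a)=-1.588e-02  a ← 186.665060 − (+1.815e-10/-1.588e-02) = 186.665060
iter 4: u=0.286936  f(a)=+2.842e-14  f'(a)=-1.588e-02  a ← 186.665060 − (+2.842e-14/-1.588e-02) = 186.665060
converged: |Δa| < 1e-12 after 4 iterations
sag = a·(cosh(S/(2a)) − 1) = 186.665060·(cosh(0.286936) − 1) = 7.737167
T_max/T_min = cosh(S/(2a)) = 1.041449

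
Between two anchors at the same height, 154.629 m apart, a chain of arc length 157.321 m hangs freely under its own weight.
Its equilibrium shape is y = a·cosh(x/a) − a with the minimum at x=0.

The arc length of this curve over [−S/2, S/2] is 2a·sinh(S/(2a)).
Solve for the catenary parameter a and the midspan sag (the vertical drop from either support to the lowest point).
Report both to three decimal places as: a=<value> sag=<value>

a=239.840 sag=12.570

seed: a₀ = √(S³/(24(L−S))) = √(154.629³/(24·2.692)) = 239.217679
iter 1: u=0.323197  f(a)=+1.409e-02  f'(a)=-2.274e-02  a ← 239.217679 − (+1.409e-02/-2.274e-02) = 239.837433
iter 2: u=0.322362  f(a)=+5.496e-05  f'(a)=-2.257e-02  a ← 239.837433 − (+5.496e-05/-2.257e-02) = 239.839869
iter 3: u=0.322359  f(a)=+8.430e-10  f'(a)=-2.256e-02  a ← 239.839869 − (+8.430e-10/-2.256e-02) = 239.839869
iter 4: u=0.322359  f(a)=+0.000e+00  f'(a)=-2.256e-02  a ← 239.839869 − (+0.000e+00/-2.256e-02) = 239.839869
converged: |Δa| < 1e-12 after 4 iterations
sag = a·(cosh(S/(2a)) − 1) = 239.839869·(cosh(0.322359) − 1) = 12.569792
T_max/T_min = cosh(S/(2a)) = 1.052409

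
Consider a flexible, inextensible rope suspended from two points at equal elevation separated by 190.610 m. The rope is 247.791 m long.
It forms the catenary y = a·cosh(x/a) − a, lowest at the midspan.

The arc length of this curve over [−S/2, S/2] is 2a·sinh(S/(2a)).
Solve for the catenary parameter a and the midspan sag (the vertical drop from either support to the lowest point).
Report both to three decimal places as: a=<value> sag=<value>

a=74.036 sag=70.295

seed: a₀ = √(S³/(24(L−S))) = √(190.610³/(24·57.181)) = 71.037395
iter 1: u=1.341617  f(a)=+5.372e+00  f'(a)=-1.919e+00  a ← 71.037395 − (+5.372e+00/-1.919e+00) = 73.837027
iter 2: u=1.290748  f(a)=+3.339e-01  f'(a)=-1.687e+00  a ← 73.837027 − (+3.339e-01/-1.687e+00) = 74.034947
iter 3: u=1.287297  f(a)=+1.479e-03  f'(a)=-1.672e+00  a ← 74.034947 − (+1.479e-03/-1.672e+00) = 74.035831
iter 4: u=1.287282  f(a)=+2.931e-08  f'(a)=-1.672e+00  a ← 74.035831 − (+2.931e-08/-1.672e+00) = 74.035831
iter 5: u=1.287282  f(a)=+2.842e-14  f'(a)=-1.672e+00  a ← 74.035831 − (+2.842e-14/-1.672e+00) = 74.035831
converged: |Δa| < 1e-12 after 5 iterations
sag = a·(cosh(S/(2a)) − 1) = 74.035831·(cosh(1.287282) − 1) = 70.295036
T_max/T_min = cosh(S/(2a)) = 1.949473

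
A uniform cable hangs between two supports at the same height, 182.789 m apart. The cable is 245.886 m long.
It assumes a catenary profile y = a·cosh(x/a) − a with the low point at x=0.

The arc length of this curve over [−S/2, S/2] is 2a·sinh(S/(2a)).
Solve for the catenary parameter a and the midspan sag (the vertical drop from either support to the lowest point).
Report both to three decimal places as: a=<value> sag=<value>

a=66.563 sag=73.242

seed: a₀ = √(S³/(24(L−S))) = √(182.789³/(24·63.097)) = 63.506051
iter 1: u=1.439146  f(a)=+6.866e+00  f'(a)=-2.430e+00  a ← 63.506051 − (+6.866e+00/-2.430e+00) = 66.331118
iter 2: u=1.377853  f(a)=+4.847e-01  f'(a)=-2.098e+00  a ← 66.331118 − (+4.847e-01/-2.098e+00) = 66.562134
iter 3: u=1.373070  f(a)=+2.822e-03  f'(a)=-2.074e+00  a ← 66.562134 − (+2.822e-03/-2.074e+00) = 66.563495
iter 4: u=1.373042  f(a)=+9.685e-08  f'(a)=-2.074e+00  a ← 66.563495 − (+9.685e-08/-2.074e+00) = 66.563495
iter 5: u=1.373042  f(a)=+5.684e-14  f'(a)=-2.074e+00  a ← 66.563495 − (+5.684e-14/-2.074e+00) = 66.563495
converged: |Δa| < 1e-12 after 5 iterations
sag = a·(cosh(S/(2a)) − 1) = 66.563495·(cosh(1.373042) − 1) = 73.242371
T_max/T_min = cosh(S/(2a)) = 2.100338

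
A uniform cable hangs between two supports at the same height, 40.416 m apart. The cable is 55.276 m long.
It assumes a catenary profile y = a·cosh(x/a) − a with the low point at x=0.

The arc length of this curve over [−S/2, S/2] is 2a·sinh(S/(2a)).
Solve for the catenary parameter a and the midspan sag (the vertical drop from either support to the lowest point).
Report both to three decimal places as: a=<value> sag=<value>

seed: a₀ = √(S³/(24(L−S))) = √(40.416³/(24·14.860)) = 13.605514
iter 1: u=1.485280  f(a)=+1.728e+00  f'(a)=-2.706e+00  a ← 13.605514 − (+1.728e+00/-2.706e+00) = 14.244086
iter 2: u=1.418694  f(a)=+1.291e-01  f'(a)=-2.315e+00  a ← 14.244086 − (+1.291e-01/-2.315e+00) = 14.299843
iter 3: u=1.413162  f(a)=+8.492e-04  f'(a)=-2.285e+00  a ← 14.299843 − (+8.492e-04/-2.285e+00) = 14.300215
iter 4: u=1.413126  f(a)=+3.728e-08  f'(a)=-2.285e+00  a ← 14.300215 − (+3.728e-08/-2.285e+00) = 14.300215
iter 5: u=1.413126  f(a)=+0.000e+00  f'(a)=-2.285e+00  a ← 14.300215 − (+0.000e+00/-2.285e+00) = 14.300215
converged: |Δa| < 1e-12 after 5 iterations
sag = a·(cosh(S/(2a)) − 1) = 14.300215·(cosh(1.413126) − 1) = 16.818191
T_max/T_min = cosh(S/(2a)) = 2.176080

a=14.300 sag=16.818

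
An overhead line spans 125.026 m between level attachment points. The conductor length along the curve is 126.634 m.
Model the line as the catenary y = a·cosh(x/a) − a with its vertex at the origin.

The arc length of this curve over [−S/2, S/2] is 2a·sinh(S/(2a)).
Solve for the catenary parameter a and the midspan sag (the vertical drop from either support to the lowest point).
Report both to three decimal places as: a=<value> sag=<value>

seed: a₀ = √(S³/(24(L−S))) = √(125.026³/(24·1.608)) = 225.035929
iter 1: u=0.277791  f(a)=+6.216e-03  f'(a)=-1.440e-02  a ← 225.035929 − (+6.216e-03/-1.440e-02) = 225.467527
iter 2: u=0.277259  f(a)=+1.793e-05  f'(a)=-1.432e-02  a ← 225.467527 − (+1.793e-05/-1.432e-02) = 225.468779
iter 3: u=0.277258  f(a)=+1.501e-10  f'(a)=-1.432e-02  a ← 225.468779 − (+1.501e-10/-1.432e-02) = 225.468779
iter 4: u=0.277258  f(a)=+2.842e-14  f'(a)=-1.432e-02  a ← 225.468779 − (+2.842e-14/-1.432e-02) = 225.468779
converged: |Δa| < 1e-12 after 4 iterations
sag = a·(cosh(S/(2a)) − 1) = 225.468779·(cosh(0.277258) − 1) = 8.721769
T_max/T_min = cosh(S/(2a)) = 1.038683

a=225.469 sag=8.722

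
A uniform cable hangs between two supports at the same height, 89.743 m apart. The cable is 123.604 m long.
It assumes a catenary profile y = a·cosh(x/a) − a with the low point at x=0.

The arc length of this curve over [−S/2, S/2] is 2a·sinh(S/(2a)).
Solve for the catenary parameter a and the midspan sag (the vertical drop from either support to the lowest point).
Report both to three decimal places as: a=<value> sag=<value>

a=31.382 sag=37.931

seed: a₀ = √(S³/(24(L−S))) = √(89.743³/(24·33.861)) = 29.822590
iter 1: u=1.504614  f(a)=+4.046e+00  f'(a)=-2.828e+00  a ← 29.822590 − (+4.046e+00/-2.828e+00) = 31.253171
iter 2: u=1.435742  f(a)=+3.094e-01  f'(a)=-2.411e+00  a ← 31.253171 − (+3.094e-01/-2.411e+00) = 31.381486
iter 3: u=1.429872  f(a)=+2.139e-03  f'(a)=-2.378e+00  a ← 31.381486 − (+2.139e-03/-2.378e+00) = 31.382386
iter 4: u=1.429831  f(a)=+1.039e-07  f'(a)=-2.377e+00  a ← 31.382386 − (+1.039e-07/-2.377e+00) = 31.382386
iter 5: u=1.429831  f(a)=+1.421e-14  f'(a)=-2.377e+00  a ← 31.382386 − (+1.421e-14/-2.377e+00) = 31.382386
converged: |Δa| < 1e-12 after 5 iterations
sag = a·(cosh(S/(2a)) − 1) = 31.382386·(cosh(1.429831) − 1) = 37.930970
T_max/T_min = cosh(S/(2a)) = 2.208671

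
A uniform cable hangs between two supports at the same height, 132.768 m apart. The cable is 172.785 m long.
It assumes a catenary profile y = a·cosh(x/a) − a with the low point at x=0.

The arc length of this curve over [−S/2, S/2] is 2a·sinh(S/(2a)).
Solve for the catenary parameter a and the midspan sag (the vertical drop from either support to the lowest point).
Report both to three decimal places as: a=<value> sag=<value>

seed: a₀ = √(S³/(24(L−S))) = √(132.768³/(24·40.017)) = 49.364215
iter 1: u=1.344780  f(a)=+3.778e+00  f'(a)=-1.934e+00  a ← 49.364215 − (+3.778e+00/-1.934e+00) = 51.317692
iter 2: u=1.293589  f(a)=+2.358e-01  f'(a)=-1.699e+00  a ← 51.317692 − (+2.358e-01/-1.699e+00) = 51.456468
iter 3: u=1.290100  f(a)=+1.054e-03  f'(a)=-1.684e+00  a ← 51.456468 − (+1.054e-03/-1.684e+00) = 51.457094
iter 4: u=1.290085  f(a)=+2.128e-08  f'(a)=-1.684e+00  a ← 51.457094 − (+2.128e-08/-1.684e+00) = 51.457094
iter 5: u=1.290085  f(a)=+0.000e+00  f'(a)=-1.684e+00  a ← 51.457094 − (+0.000e+00/-1.684e+00) = 51.457094
converged: |Δa| < 1e-12 after 5 iterations
sag = a·(cosh(S/(2a)) − 1) = 51.457094·(cosh(1.290085) − 1) = 49.098843
T_max/T_min = cosh(S/(2a)) = 1.954171

a=51.457 sag=49.099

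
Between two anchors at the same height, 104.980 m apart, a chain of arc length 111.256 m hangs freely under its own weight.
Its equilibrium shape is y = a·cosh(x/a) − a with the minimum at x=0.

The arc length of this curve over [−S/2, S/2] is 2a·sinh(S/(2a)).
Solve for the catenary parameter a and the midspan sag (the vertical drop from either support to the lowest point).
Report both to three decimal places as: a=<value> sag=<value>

a=88.417 sag=16.044

seed: a₀ = √(S³/(24(L−S))) = √(104.980³/(24·6.276)) = 87.642098
iter 1: u=0.598913  f(a)=+1.135e-01  f'(a)=-1.484e-01  a ← 87.642098 − (+1.135e-01/-1.484e-01) = 88.406977
iter 2: u=0.593731  f(a)=+1.503e-03  f'(a)=-1.445e-01  a ← 88.406977 − (+1.503e-03/-1.445e-01) = 88.417380
iter 3: u=0.593662  f(a)=+2.715e-07  f'(a)=-1.445e-01  a ← 88.417380 − (+2.715e-07/-1.445e-01) = 88.417382
iter 4: u=0.593662  f(a)=+1.421e-14  f'(a)=-1.445e-01  a ← 88.417382 − (+1.421e-14/-1.445e-01) = 88.417382
converged: |Δa| < 1e-12 after 4 iterations
sag = a·(cosh(S/(2a)) − 1) = 88.417382·(cosh(0.593662) − 1) = 16.043653
T_max/T_min = cosh(S/(2a)) = 1.181454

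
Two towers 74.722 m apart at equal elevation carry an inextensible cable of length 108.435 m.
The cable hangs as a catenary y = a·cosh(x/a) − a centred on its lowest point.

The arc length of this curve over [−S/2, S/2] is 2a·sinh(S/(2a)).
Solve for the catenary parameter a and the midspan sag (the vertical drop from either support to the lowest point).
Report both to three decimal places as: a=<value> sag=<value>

seed: a₀ = √(S³/(24(L−S))) = √(74.722³/(24·33.713)) = 22.707452
iter 1: u=1.645319  f(a)=+4.869e+00  f'(a)=-3.855e+00  a ← 22.707452 − (+4.869e+00/-3.855e+00) = 23.970429
iter 2: u=1.558629  f(a)=+4.357e-01  f'(a)=-3.193e+00  a ← 23.970429 − (+4.357e-01/-3.193e+00) = 24.106880
iter 3: u=1.549807  f(a)=+4.247e-03  f'(a)=-3.131e+00  a ← 24.106880 − (+4.247e-03/-3.131e+00) = 24.108237
iter 4: u=1.549719  f(a)=+4.123e-07  f'(a)=-3.131e+00  a ← 24.108237 − (+4.123e-07/-3.131e+00) = 24.108237
iter 5: u=1.549719  f(a)=+1.421e-14  f'(a)=-3.131e+00  a ← 24.108237 − (+1.421e-14/-3.131e+00) = 24.108237
converged: |Δa| < 1e-12 after 5 iterations
sag = a·(cosh(S/(2a)) − 1) = 24.108237·(cosh(1.549719) − 1) = 35.227624
T_max/T_min = cosh(S/(2a)) = 2.461228

a=24.108 sag=35.228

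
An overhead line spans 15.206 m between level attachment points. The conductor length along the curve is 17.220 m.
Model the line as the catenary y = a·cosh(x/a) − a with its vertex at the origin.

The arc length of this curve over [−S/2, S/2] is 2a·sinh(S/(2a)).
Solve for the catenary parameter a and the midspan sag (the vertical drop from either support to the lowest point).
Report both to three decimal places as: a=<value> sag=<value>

seed: a₀ = √(S³/(24(L−S))) = √(15.206³/(24·2.014)) = 8.528784
iter 1: u=0.891452  f(a)=+8.156e-02  f'(a)=-5.109e-01  a ← 8.528784 − (+8.156e-02/-5.109e-01) = 8.688417
iter 2: u=0.875073  f(a)=+2.346e-03  f'(a)=-4.819e-01  a ← 8.688417 − (+2.346e-03/-4.819e-01) = 8.693286
iter 3: u=0.874583  f(a)=+2.069e-06  f'(a)=-4.810e-01  a ← 8.693286 − (+2.069e-06/-4.810e-01) = 8.693290
iter 4: u=0.874583  f(a)=+1.613e-12  f'(a)=-4.810e-01  a ← 8.693290 − (+1.613e-12/-4.810e-01) = 8.693290
converged: |Δa| < 1e-12 after 4 iterations
sag = a·(cosh(S/(2a)) − 1) = 8.693290·(cosh(0.874583) − 1) = 3.542125
T_max/T_min = cosh(S/(2a)) = 1.407455

a=8.693 sag=3.542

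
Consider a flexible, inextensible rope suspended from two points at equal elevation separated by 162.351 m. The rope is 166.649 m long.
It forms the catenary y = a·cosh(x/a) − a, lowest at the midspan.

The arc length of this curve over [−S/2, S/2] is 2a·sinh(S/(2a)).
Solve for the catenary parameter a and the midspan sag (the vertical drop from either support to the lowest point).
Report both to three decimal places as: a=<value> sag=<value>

seed: a₀ = √(S³/(24(L−S))) = √(162.351³/(24·4.298)) = 203.677767
iter 1: u=0.398549  f(a)=+3.426e-02  f'(a)=-4.288e-02  a ← 203.677767 − (+3.426e-02/-4.288e-02) = 204.476877
iter 2: u=0.396991  f(a)=+2.027e-04  f'(a)=-4.237e-02  a ← 204.476877 − (+2.027e-04/-4.237e-02) = 204.481661
iter 3: u=0.396982  f(a)=+7.188e-09  f'(a)=-4.237e-02  a ← 204.481661 − (+7.188e-09/-4.237e-02) = 204.481661
iter 4: u=0.396982  f(a)=+0.000e+00  f'(a)=-4.237e-02  a ← 204.481661 − (+0.000e+00/-4.237e-02) = 204.481661
converged: |Δa| < 1e-12 after 4 iterations
sag = a·(cosh(S/(2a)) − 1) = 204.481661·(cosh(0.396982) − 1) = 16.325318
T_max/T_min = cosh(S/(2a)) = 1.079838

a=204.482 sag=16.325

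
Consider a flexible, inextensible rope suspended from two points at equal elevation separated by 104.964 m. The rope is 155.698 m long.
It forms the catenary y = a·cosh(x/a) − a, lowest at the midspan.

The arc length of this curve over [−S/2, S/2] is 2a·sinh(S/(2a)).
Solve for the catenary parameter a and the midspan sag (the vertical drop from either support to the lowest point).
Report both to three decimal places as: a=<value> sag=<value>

seed: a₀ = √(S³/(24(L−S))) = √(104.964³/(24·50.734)) = 30.818066
iter 1: u=1.702962  f(a)=+7.886e+00  f'(a)=-4.352e+00  a ← 30.818066 − (+7.886e+00/-4.352e+00) = 32.630135
iter 2: u=1.608391  f(a)=+7.490e-01  f'(a)=-3.561e+00  a ← 32.630135 − (+7.490e-01/-3.561e+00) = 32.840474
iter 3: u=1.598089  f(a)=+8.324e-03  f'(a)=-3.482e+00  a ← 32.840474 − (+8.324e-03/-3.482e+00) = 32.842865
iter 4: u=1.597973  f(a)=+1.053e-06  f'(a)=-3.481e+00  a ← 32.842865 − (+1.053e-06/-3.481e+00) = 32.842865
iter 5: u=1.597973  f(a)=+0.000e+00  f'(a)=-3.481e+00  a ← 32.842865 − (+0.000e+00/-3.481e+00) = 32.842865
converged: |Δa| < 1e-12 after 5 iterations
sag = a·(cosh(S/(2a)) − 1) = 32.842865·(cosh(1.597973) − 1) = 51.650452
T_max/T_min = cosh(S/(2a)) = 2.572654

a=32.843 sag=51.650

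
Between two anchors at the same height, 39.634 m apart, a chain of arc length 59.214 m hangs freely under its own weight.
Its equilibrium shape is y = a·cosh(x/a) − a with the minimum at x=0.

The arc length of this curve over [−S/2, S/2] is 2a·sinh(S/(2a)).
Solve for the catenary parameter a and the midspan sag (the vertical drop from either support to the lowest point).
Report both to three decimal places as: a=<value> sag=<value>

a=12.282 sag=19.772

seed: a₀ = √(S³/(24(L−S))) = √(39.634³/(24·19.580)) = 11.510386
iter 1: u=1.721662  f(a)=+3.115e+00  f'(a)=-4.523e+00  a ← 11.510386 − (+3.115e+00/-4.523e+00) = 12.199102
iter 2: u=1.624464  f(a)=+3.015e-01  f'(a)=-3.687e+00  a ← 12.199102 − (+3.015e-01/-3.687e+00) = 12.280886
iter 3: u=1.613646  f(a)=+3.492e-03  f'(a)=-3.602e+00  a ← 12.280886 − (+3.492e-03/-3.602e+00) = 12.281856
iter 4: u=1.613518  f(a)=+4.805e-07  f'(a)=-3.601e+00  a ← 12.281856 − (+4.805e-07/-3.601e+00) = 12.281856
iter 5: u=1.613518  f(a)=+0.000e+00  f'(a)=-3.601e+00  a ← 12.281856 − (+0.000e+00/-3.601e+00) = 12.281856
converged: |Δa| < 1e-12 after 5 iterations
sag = a·(cosh(S/(2a)) − 1) = 12.281856·(cosh(1.613518) − 1) = 19.771513
T_max/T_min = cosh(S/(2a)) = 2.609815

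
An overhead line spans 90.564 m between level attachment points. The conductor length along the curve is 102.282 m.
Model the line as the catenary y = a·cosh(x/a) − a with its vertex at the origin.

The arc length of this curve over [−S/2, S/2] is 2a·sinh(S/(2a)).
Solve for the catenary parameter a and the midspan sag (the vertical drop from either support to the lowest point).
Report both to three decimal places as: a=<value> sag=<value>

seed: a₀ = √(S³/(24(L−S))) = √(90.564³/(24·11.718)) = 51.392652
iter 1: u=0.881099  f(a)=+4.634e-01  f'(a)=-4.924e-01  a ← 51.392652 − (+4.634e-01/-4.924e-01) = 52.333630
iter 2: u=0.865256  f(a)=+1.303e-02  f'(a)=-4.651e-01  a ← 52.333630 − (+1.303e-02/-4.651e-01) = 52.361652
iter 3: u=0.864793  f(a)=+1.097e-05  f'(a)=-4.643e-01  a ← 52.361652 − (+1.097e-05/-4.643e-01) = 52.361676
iter 4: u=0.864793  f(a)=+7.759e-12  f'(a)=-4.643e-01  a ← 52.361676 − (+7.759e-12/-4.643e-01) = 52.361676
converged: |Δa| < 1e-12 after 4 iterations
sag = a·(cosh(S/(2a)) − 1) = 52.361676·(cosh(0.864793) − 1) = 20.830858
T_max/T_min = cosh(S/(2a)) = 1.397826

a=52.362 sag=20.831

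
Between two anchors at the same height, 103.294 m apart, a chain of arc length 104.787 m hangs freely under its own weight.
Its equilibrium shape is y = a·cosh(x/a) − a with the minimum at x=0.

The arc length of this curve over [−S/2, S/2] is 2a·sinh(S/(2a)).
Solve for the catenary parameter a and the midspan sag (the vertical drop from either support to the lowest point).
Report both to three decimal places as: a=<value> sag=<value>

a=175.758 sag=7.643

seed: a₀ = √(S³/(24(L−S))) = √(103.294³/(24·1.493)) = 175.378810
iter 1: u=0.294488  f(a)=+6.487e-03  f'(a)=-1.717e-02  a ← 175.378810 − (+6.487e-03/-1.717e-02) = 175.756546
iter 2: u=0.293855  f(a)=+2.102e-05  f'(a)=-1.706e-02  a ← 175.756546 − (+2.102e-05/-1.706e-02) = 175.757778
iter 3: u=0.293853  f(a)=+2.222e-10  f'(a)=-1.706e-02  a ← 175.757778 − (+2.222e-10/-1.706e-02) = 175.757778
iter 4: u=0.293853  f(a)=-1.421e-14  f'(a)=-1.706e-02  a ← 175.757778 − (-1.421e-14/-1.706e-02) = 175.757778
converged: |Δa| < 1e-12 after 4 iterations
sag = a·(cosh(S/(2a)) − 1) = 175.757778·(cosh(0.293853) − 1) = 7.643082
T_max/T_min = cosh(S/(2a)) = 1.043486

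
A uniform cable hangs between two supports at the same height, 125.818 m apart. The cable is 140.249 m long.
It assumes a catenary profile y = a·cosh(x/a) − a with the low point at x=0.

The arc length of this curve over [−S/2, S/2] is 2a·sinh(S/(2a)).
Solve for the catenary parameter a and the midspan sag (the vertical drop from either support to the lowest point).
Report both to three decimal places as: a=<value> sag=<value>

a=77.105 sag=27.119

seed: a₀ = √(S³/(24(L−S))) = √(125.818³/(24·14.431)) = 75.833366
iter 1: u=0.829569  f(a)=+5.048e-01  f'(a)=-4.074e-01  a ← 75.833366 − (+5.048e-01/-4.074e-01) = 77.072252
iter 2: u=0.816234  f(a)=+1.264e-02  f'(a)=-3.873e-01  a ← 77.072252 − (+1.264e-02/-3.873e-01) = 77.104879
iter 3: u=0.815889  f(a)=+8.368e-06  f'(a)=-3.868e-01  a ← 77.104879 − (+8.368e-06/-3.868e-01) = 77.104901
iter 4: u=0.815888  f(a)=+3.666e-12  f'(a)=-3.868e-01  a ← 77.104901 − (+3.666e-12/-3.868e-01) = 77.104901
converged: |Δa| < 1e-12 after 4 iterations
sag = a·(cosh(S/(2a)) − 1) = 77.104901·(cosh(0.815888) − 1) = 27.118951
T_max/T_min = cosh(S/(2a)) = 1.351715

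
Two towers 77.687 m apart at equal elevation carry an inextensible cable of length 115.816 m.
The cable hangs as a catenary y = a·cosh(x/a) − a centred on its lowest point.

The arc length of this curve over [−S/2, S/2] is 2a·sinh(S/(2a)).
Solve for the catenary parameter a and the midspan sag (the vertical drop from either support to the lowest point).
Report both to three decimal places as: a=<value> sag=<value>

a=24.144 sag=38.596

seed: a₀ = √(S³/(24(L−S))) = √(77.687³/(24·38.129)) = 22.635453
iter 1: u=1.716047  f(a)=+6.024e+00  f'(a)=-4.471e+00  a ← 22.635453 − (+6.024e+00/-4.471e+00) = 23.982788
iter 2: u=1.619641  f(a)=+5.798e-01  f'(a)=-3.649e+00  a ← 23.982788 − (+5.798e-01/-3.649e+00) = 24.141697
iter 3: u=1.608980  f(a)=+6.633e-03  f'(a)=-3.566e+00  a ← 24.141697 − (+6.633e-03/-3.566e+00) = 24.143557
iter 4: u=1.608856  f(a)=+8.901e-07  f'(a)=-3.565e+00  a ← 24.143557 − (+8.901e-07/-3.565e+00) = 24.143558
iter 5: u=1.608856  f(a)=+1.421e-14  f'(a)=-3.565e+00  a ← 24.143558 − (+1.421e-14/-3.565e+00) = 24.143558
converged: |Δa| < 1e-12 after 5 iterations
sag = a·(cosh(S/(2a)) − 1) = 24.143558·(cosh(1.608856) − 1) = 38.595966
T_max/T_min = cosh(S/(2a)) = 2.598603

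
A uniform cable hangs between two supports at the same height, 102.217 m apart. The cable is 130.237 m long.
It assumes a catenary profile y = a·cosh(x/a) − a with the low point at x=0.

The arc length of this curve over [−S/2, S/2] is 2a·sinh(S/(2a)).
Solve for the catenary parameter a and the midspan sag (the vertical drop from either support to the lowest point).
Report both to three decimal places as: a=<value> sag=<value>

a=41.396 sag=35.766

seed: a₀ = √(S³/(24(L−S))) = √(102.217³/(24·28.020)) = 39.851531
iter 1: u=1.282473  f(a)=+2.397e+00  f'(a)=-1.652e+00  a ← 39.851531 − (+2.397e+00/-1.652e+00) = 41.302688
iter 2: u=1.237413  f(a)=+1.371e-01  f'(a)=-1.467e+00  a ← 41.302688 − (+1.371e-01/-1.467e+00) = 41.396134
iter 3: u=1.234620  f(a)=+5.092e-04  f'(a)=-1.457e+00  a ← 41.396134 − (+5.092e-04/-1.457e+00) = 41.396483
iter 4: u=1.234610  f(a)=+7.079e-09  f'(a)=-1.457e+00  a ← 41.396483 − (+7.079e-09/-1.457e+00) = 41.396483
iter 5: u=1.234610  f(a)=+0.000e+00  f'(a)=-1.457e+00  a ← 41.396483 − (+0.000e+00/-1.457e+00) = 41.396483
converged: |Δa| < 1e-12 after 5 iterations
sag = a·(cosh(S/(2a)) − 1) = 41.396483·(cosh(1.234610) − 1) = 35.766253
T_max/T_min = cosh(S/(2a)) = 1.863993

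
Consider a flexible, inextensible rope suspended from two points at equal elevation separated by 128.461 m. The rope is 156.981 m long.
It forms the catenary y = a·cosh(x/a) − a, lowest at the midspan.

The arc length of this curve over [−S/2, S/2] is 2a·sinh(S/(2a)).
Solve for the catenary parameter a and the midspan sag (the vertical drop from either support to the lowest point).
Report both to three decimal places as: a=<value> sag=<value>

seed: a₀ = √(S³/(24(L−S))) = √(128.461³/(24·28.520)) = 55.651460
iter 1: u=1.154157  f(a)=+1.961e+00  f'(a)=-1.168e+00  a ← 55.651460 − (+1.961e+00/-1.168e+00) = 57.330126
iter 2: u=1.120362  f(a)=+9.222e-02  f'(a)=-1.061e+00  a ← 57.330126 − (+9.222e-02/-1.061e+00) = 57.417078
iter 3: u=1.118665  f(a)=+2.263e-04  f'(a)=-1.055e+00  a ← 57.417078 − (+2.263e-04/-1.055e+00) = 57.417293
iter 4: u=1.118661  f(a)=+1.369e-09  f'(a)=-1.055e+00  a ← 57.417293 − (+1.369e-09/-1.055e+00) = 57.417293
iter 5: u=1.118661  f(a)=+5.684e-14  f'(a)=-1.055e+00  a ← 57.417293 − (+5.684e-14/-1.055e+00) = 57.417293
converged: |Δa| < 1e-12 after 5 iterations
sag = a·(cosh(S/(2a)) − 1) = 57.417293·(cosh(1.118661) − 1) = 39.832407
T_max/T_min = cosh(S/(2a)) = 1.693735

a=57.417 sag=39.832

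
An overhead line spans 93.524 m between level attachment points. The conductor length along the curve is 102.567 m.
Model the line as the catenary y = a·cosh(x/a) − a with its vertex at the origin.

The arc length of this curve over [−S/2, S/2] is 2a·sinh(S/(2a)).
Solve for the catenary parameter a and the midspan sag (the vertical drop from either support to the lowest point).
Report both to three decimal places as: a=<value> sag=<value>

seed: a₀ = √(S³/(24(L−S))) = √(93.524³/(24·9.043)) = 61.393547
iter 1: u=0.761676  f(a)=+2.660e-01  f'(a)=-3.120e-01  a ← 61.393547 − (+2.660e-01/-3.120e-01) = 62.245899
iter 2: u=0.751246  f(a)=+5.640e-03  f'(a)=-2.989e-01  a ← 62.245899 − (+5.640e-03/-2.989e-01) = 62.264767
iter 3: u=0.751019  f(a)=+2.658e-06  f'(a)=-2.986e-01  a ← 62.264767 − (+2.658e-06/-2.986e-01) = 62.264775
iter 4: u=0.751019  f(a)=+5.969e-13  f'(a)=-2.986e-01  a ← 62.264775 − (+5.969e-13/-2.986e-01) = 62.264775
converged: |Δa| < 1e-12 after 4 iterations
sag = a·(cosh(S/(2a)) − 1) = 62.264775·(cosh(0.751019) − 1) = 18.400580
T_max/T_min = cosh(S/(2a)) = 1.295522

a=62.265 sag=18.401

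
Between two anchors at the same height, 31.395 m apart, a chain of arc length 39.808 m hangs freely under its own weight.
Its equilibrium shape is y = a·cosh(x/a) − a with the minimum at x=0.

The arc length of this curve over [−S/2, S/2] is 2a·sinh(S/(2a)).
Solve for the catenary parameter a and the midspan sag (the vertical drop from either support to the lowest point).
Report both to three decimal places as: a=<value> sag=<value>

a=12.849 sag=10.842

seed: a₀ = √(S³/(24(L−S))) = √(31.395³/(24·8.413)) = 12.379687
iter 1: u=1.268005  f(a)=+7.028e-01  f'(a)=-1.591e+00  a ← 12.379687 − (+7.028e-01/-1.591e+00) = 12.821536
iter 2: u=1.224307  f(a)=+3.938e-02  f'(a)=-1.417e+00  a ← 12.821536 − (+3.938e-02/-1.417e+00) = 12.849328
iter 3: u=1.221659  f(a)=+1.399e-04  f'(a)=-1.407e+00  a ← 12.849328 − (+1.399e-04/-1.407e+00) = 12.849428
iter 4: u=1.221650  f(a)=+1.778e-09  f'(a)=-1.407e+00  a ← 12.849428 − (+1.778e-09/-1.407e+00) = 12.849428
iter 5: u=1.221650  f(a)=+7.105e-15  f'(a)=-1.407e+00  a ← 12.849428 − (+7.105e-15/-1.407e+00) = 12.849428
converged: |Δa| < 1e-12 after 5 iterations
sag = a·(cosh(S/(2a)) − 1) = 12.849428·(cosh(1.221650) − 1) = 10.841858
T_max/T_min = cosh(S/(2a)) = 1.843762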